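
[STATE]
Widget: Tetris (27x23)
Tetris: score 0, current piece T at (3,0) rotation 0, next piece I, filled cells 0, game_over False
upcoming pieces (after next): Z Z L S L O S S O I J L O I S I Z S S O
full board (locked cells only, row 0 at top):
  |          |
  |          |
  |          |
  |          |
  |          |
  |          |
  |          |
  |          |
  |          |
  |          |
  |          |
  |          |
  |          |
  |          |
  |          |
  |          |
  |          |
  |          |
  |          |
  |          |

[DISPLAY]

    ▒     │Next:           
   ▒▒▒    │████            
          │                
          │                
          │                
          │                
          │Score:          
          │0               
          │                
          │                
          │                
          │                
          │                
          │                
          │                
          │                
          │                
          │                
          │                
          │                
          │                
          │                
          │                


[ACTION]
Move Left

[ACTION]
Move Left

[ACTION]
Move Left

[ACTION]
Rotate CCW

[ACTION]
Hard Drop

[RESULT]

   ████   │Next:           
          │▓▓              
          │ ▓▓             
          │                
          │                
          │                
          │Score:          
          │0               
          │                
          │                
          │                
          │                
          │                
          │                
          │                
          │                
          │                
 ▒        │                
▒▒        │                
 ▒        │                
          │                
          │                
          │                


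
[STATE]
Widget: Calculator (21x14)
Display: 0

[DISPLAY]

                    0
┌───┬───┬───┬───┐    
│ 7 │ 8 │ 9 │ ÷ │    
├───┼───┼───┼───┤    
│ 4 │ 5 │ 6 │ × │    
├───┼───┼───┼───┤    
│ 1 │ 2 │ 3 │ - │    
├───┼───┼───┼───┤    
│ 0 │ . │ = │ + │    
├───┼───┼───┼───┤    
│ C │ MC│ MR│ M+│    
└───┴───┴───┴───┘    
                     
                     


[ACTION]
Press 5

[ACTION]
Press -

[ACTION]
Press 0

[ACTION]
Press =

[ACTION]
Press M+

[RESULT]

                    5
┌───┬───┬───┬───┐    
│ 7 │ 8 │ 9 │ ÷ │    
├───┼───┼───┼───┤    
│ 4 │ 5 │ 6 │ × │    
├───┼───┼───┼───┤    
│ 1 │ 2 │ 3 │ - │    
├───┼───┼───┼───┤    
│ 0 │ . │ = │ + │    
├───┼───┼───┼───┤    
│ C │ MC│ MR│ M+│    
└───┴───┴───┴───┘    
                     
                     


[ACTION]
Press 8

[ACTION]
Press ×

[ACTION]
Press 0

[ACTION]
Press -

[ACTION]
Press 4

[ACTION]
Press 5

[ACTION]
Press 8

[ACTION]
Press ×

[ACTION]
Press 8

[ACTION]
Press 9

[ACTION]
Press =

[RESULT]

               -40762
┌───┬───┬───┬───┐    
│ 7 │ 8 │ 9 │ ÷ │    
├───┼───┼───┼───┤    
│ 4 │ 5 │ 6 │ × │    
├───┼───┼───┼───┤    
│ 1 │ 2 │ 3 │ - │    
├───┼───┼───┼───┤    
│ 0 │ . │ = │ + │    
├───┼───┼───┼───┤    
│ C │ MC│ MR│ M+│    
└───┴───┴───┴───┘    
                     
                     


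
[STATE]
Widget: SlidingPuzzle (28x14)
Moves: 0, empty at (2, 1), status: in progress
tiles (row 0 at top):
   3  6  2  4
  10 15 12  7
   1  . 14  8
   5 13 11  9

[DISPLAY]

┌────┬────┬────┬────┐       
│  3 │  6 │  2 │  4 │       
├────┼────┼────┼────┤       
│ 10 │ 15 │ 12 │  7 │       
├────┼────┼────┼────┤       
│  1 │    │ 14 │  8 │       
├────┼────┼────┼────┤       
│  5 │ 13 │ 11 │  9 │       
└────┴────┴────┴────┘       
Moves: 0                    
                            
                            
                            
                            


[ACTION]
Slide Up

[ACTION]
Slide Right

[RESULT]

┌────┬────┬────┬────┐       
│  3 │  6 │  2 │  4 │       
├────┼────┼────┼────┤       
│ 10 │ 15 │ 12 │  7 │       
├────┼────┼────┼────┤       
│  1 │ 13 │ 14 │  8 │       
├────┼────┼────┼────┤       
│    │  5 │ 11 │  9 │       
└────┴────┴────┴────┘       
Moves: 2                    
                            
                            
                            
                            


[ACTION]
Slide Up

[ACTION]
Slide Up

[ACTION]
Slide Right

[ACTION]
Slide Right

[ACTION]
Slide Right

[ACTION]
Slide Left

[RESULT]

┌────┬────┬────┬────┐       
│  3 │  6 │  2 │  4 │       
├────┼────┼────┼────┤       
│ 10 │ 15 │ 12 │  7 │       
├────┼────┼────┼────┤       
│  1 │ 13 │ 14 │  8 │       
├────┼────┼────┼────┤       
│  5 │    │ 11 │  9 │       
└────┴────┴────┴────┘       
Moves: 3                    
                            
                            
                            
                            


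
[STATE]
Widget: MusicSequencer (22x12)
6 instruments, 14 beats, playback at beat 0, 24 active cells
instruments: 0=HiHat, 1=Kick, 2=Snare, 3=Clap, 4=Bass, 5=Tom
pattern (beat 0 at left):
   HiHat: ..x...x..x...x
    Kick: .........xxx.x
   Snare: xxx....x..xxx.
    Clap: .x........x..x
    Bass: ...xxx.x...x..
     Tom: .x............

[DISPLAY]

      ▼1234567890123  
 HiHat··█···█··█···█  
  Kick·········███·█  
 Snare███····█··███·  
  Clap·█········█··█  
  Bass···███·█···█··  
   Tom·█············  
                      
                      
                      
                      
                      


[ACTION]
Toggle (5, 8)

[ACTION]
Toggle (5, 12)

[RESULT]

      ▼1234567890123  
 HiHat··█···█··█···█  
  Kick·········███·█  
 Snare███····█··███·  
  Clap·█········█··█  
  Bass···███·█···█··  
   Tom·█······█···█·  
                      
                      
                      
                      
                      


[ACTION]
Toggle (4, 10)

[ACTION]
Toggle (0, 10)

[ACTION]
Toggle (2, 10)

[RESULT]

      ▼1234567890123  
 HiHat··█···█··██··█  
  Kick·········███·█  
 Snare███····█···██·  
  Clap·█········█··█  
  Bass···███·█··██··  
   Tom·█······█···█·  
                      
                      
                      
                      
                      


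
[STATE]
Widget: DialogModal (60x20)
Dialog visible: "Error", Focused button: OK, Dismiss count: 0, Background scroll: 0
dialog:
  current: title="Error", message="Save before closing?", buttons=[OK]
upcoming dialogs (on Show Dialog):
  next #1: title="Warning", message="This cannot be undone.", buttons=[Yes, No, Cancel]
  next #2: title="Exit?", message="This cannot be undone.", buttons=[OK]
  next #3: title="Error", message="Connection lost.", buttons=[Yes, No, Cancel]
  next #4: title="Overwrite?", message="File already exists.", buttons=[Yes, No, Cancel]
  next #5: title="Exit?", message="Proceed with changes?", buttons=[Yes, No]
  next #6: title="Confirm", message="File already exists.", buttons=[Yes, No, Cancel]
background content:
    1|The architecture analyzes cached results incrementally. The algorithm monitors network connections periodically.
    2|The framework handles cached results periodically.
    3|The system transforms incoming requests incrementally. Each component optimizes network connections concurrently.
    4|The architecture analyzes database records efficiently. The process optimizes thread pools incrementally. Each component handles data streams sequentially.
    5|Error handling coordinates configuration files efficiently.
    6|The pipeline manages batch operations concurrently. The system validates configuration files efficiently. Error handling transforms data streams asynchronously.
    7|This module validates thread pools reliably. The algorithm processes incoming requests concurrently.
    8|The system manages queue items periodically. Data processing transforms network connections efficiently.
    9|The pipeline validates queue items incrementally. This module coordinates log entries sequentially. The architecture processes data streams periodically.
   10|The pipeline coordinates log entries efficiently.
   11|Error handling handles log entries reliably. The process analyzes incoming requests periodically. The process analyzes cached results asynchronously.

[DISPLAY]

The architecture analyzes cached results incrementally. The 
The framework handles cached results periodically.          
The system transforms incoming requests incrementally. Each 
The architecture analyzes database records efficiently. The 
Error handling coordinates configuration files efficiently. 
The pipeline manages batch operations concurrently. The syst
This module validates thread pools reliably. The algorithm p
The system manages┌──────────────────────┐y. Data processing
The pipeline valid│        Error         │ntally. This modul
The pipeline coord│ Save before closing? │iently.           
Error handling han│         [OK]         │y. The process ana
                  └──────────────────────┘                  
                                                            
                                                            
                                                            
                                                            
                                                            
                                                            
                                                            
                                                            


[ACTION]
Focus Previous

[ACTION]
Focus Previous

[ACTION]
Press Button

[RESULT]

The architecture analyzes cached results incrementally. The 
The framework handles cached results periodically.          
The system transforms incoming requests incrementally. Each 
The architecture analyzes database records efficiently. The 
Error handling coordinates configuration files efficiently. 
The pipeline manages batch operations concurrently. The syst
This module validates thread pools reliably. The algorithm p
The system manages queue items periodically. Data processing
The pipeline validates queue items incrementally. This modul
The pipeline coordinates log entries efficiently.           
Error handling handles log entries reliably. The process ana
                                                            
                                                            
                                                            
                                                            
                                                            
                                                            
                                                            
                                                            
                                                            


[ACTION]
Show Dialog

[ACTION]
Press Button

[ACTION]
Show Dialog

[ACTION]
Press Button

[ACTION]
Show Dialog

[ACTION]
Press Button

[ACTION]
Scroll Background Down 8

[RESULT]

The pipeline validates queue items incrementally. This modul
The pipeline coordinates log entries efficiently.           
Error handling handles log entries reliably. The process ana
                                                            
                                                            
                                                            
                                                            
                                                            
                                                            
                                                            
                                                            
                                                            
                                                            
                                                            
                                                            
                                                            
                                                            
                                                            
                                                            
                                                            


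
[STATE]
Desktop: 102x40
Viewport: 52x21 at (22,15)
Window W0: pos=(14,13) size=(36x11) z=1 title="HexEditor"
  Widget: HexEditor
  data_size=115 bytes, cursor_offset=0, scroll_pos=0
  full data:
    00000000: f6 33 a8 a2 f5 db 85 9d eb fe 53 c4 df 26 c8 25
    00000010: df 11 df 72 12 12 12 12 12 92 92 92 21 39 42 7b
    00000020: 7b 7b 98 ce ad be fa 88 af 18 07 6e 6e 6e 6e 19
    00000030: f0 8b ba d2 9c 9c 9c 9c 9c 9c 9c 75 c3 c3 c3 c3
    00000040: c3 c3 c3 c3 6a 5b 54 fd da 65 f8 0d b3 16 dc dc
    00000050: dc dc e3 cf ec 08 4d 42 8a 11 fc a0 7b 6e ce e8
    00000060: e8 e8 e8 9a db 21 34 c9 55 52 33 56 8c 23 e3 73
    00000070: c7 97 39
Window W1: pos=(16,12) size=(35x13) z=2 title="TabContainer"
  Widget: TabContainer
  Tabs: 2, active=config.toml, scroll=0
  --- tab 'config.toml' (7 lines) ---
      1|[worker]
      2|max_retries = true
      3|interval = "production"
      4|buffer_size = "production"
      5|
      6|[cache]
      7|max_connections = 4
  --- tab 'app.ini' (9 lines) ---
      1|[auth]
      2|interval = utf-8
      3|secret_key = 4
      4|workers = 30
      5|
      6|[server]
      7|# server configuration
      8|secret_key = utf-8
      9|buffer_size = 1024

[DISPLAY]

ig.toml]│ app.ini           ┃                       
────────────────────────────┃                       
er]                         ┃                       
etries = true               ┃                       
val = "production"          ┃                       
r_size = "production"       ┃                       
                            ┃                       
e]                          ┃                       
onnections = 4              ┃                       
━━━━━━━━━━━━━━━━━━━━━━━━━━━━┛                       
                                                    
                                                    
                                                    
                                                    
                                                    
                                                    
                                                    
                                                    
                                                    
                                                    
                                                    


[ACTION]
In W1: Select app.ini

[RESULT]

ig.toml │[app.ini]          ┃                       
────────────────────────────┃                       
]                           ┃                       
val = utf-8                 ┃                       
t_key = 4                   ┃                       
rs = 30                     ┃                       
                            ┃                       
er]                         ┃                       
ver configuration           ┃                       
━━━━━━━━━━━━━━━━━━━━━━━━━━━━┛                       
                                                    
                                                    
                                                    
                                                    
                                                    
                                                    
                                                    
                                                    
                                                    
                                                    
                                                    


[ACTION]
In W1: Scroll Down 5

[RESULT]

ig.toml │[app.ini]          ┃                       
────────────────────────────┃                       
er]                         ┃                       
ver configuration           ┃                       
t_key = utf-8               ┃                       
r_size = 1024               ┃                       
                            ┃                       
                            ┃                       
                            ┃                       
━━━━━━━━━━━━━━━━━━━━━━━━━━━━┛                       
                                                    
                                                    
                                                    
                                                    
                                                    
                                                    
                                                    
                                                    
                                                    
                                                    
                                                    


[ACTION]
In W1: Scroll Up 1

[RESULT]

ig.toml │[app.ini]          ┃                       
────────────────────────────┃                       
                            ┃                       
er]                         ┃                       
ver configuration           ┃                       
t_key = utf-8               ┃                       
r_size = 1024               ┃                       
                            ┃                       
                            ┃                       
━━━━━━━━━━━━━━━━━━━━━━━━━━━━┛                       
                                                    
                                                    
                                                    
                                                    
                                                    
                                                    
                                                    
                                                    
                                                    
                                                    
                                                    


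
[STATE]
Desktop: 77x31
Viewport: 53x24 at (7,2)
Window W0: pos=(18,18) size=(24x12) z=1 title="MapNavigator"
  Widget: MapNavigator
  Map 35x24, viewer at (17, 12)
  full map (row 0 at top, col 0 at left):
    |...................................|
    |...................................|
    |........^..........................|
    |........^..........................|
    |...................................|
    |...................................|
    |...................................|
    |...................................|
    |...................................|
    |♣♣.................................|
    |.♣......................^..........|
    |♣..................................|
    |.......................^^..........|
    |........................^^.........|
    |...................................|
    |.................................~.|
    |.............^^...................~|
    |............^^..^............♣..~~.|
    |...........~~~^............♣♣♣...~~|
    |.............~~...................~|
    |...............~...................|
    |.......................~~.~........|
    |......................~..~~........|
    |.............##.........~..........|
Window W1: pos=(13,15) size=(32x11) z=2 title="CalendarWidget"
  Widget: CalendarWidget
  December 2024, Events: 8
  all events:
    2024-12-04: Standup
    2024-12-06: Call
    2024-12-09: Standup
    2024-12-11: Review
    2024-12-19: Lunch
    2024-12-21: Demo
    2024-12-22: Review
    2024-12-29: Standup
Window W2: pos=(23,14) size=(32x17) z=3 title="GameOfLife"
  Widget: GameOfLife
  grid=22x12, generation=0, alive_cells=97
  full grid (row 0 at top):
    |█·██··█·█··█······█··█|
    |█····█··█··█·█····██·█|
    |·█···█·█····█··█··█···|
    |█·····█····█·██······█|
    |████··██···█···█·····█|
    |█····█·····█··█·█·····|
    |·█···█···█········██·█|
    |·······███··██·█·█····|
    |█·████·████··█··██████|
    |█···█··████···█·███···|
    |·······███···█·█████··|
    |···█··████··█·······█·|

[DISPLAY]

                                                     
                                                     
                                                     
                                                     
                                                     
                                                     
                                                     
                                                     
                                                     
                                                     
                                                     
                                                     
                ┏━━━━━━━━━━━━━━━━━━━━━━━━━━━━━━┓     
      ┏━━━━━━━━━┃ GameOfLife                   ┃     
      ┃ Calendar┠──────────────────────────────┨     
      ┠─────────┃Gen: 0                        ┃     
      ┃        D┃█·██··█·█··█······█··█        ┃     
      ┃Mo Tu We ┃█····█··█··█·█····██·█        ┃     
      ┃         ┃·█···█·█····█··█··█···        ┃     
      ┃ 2  3  4*┃█·····█····█·██······█        ┃     
      ┃ 9* 10 11┃████··██···█···█·····█        ┃     
      ┃16 17 18 ┃█····█·····█··█·█·····        ┃     
      ┃23 24 25 ┃·█···█···█········██·█        ┃     
      ┗━━━━━━━━━┃·······███··██·█·█····        ┃     


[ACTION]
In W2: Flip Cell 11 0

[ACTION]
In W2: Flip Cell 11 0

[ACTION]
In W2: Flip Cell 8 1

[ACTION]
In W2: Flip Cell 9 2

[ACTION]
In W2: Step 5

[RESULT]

                                                     
                                                     
                                                     
                                                     
                                                     
                                                     
                                                     
                                                     
                                                     
                                                     
                                                     
                                                     
                ┏━━━━━━━━━━━━━━━━━━━━━━━━━━━━━━┓     
      ┏━━━━━━━━━┃ GameOfLife                   ┃     
      ┃ Calendar┠──────────────────────────────┨     
      ┠─────────┃Gen: 5                        ┃     
      ┃        D┃····██·····█····██····        ┃     
      ┃Mo Tu We ┃██··██·█·█···█·██·█·██        ┃     
      ┃         ┃█··█·█·█········█·█·██        ┃     
      ┃ 2  3  4*┃█·███···█······███····        ┃     
      ┃ 9* 10 11┃██··█·········█·█·····        ┃     
      ┃16 17 18 ┃···█·█···█··█··█······        ┃     
      ┃23 24 25 ┃██·██···██·██··███··█·        ┃     
      ┗━━━━━━━━━┃·█·██·····█····██·█··█        ┃     


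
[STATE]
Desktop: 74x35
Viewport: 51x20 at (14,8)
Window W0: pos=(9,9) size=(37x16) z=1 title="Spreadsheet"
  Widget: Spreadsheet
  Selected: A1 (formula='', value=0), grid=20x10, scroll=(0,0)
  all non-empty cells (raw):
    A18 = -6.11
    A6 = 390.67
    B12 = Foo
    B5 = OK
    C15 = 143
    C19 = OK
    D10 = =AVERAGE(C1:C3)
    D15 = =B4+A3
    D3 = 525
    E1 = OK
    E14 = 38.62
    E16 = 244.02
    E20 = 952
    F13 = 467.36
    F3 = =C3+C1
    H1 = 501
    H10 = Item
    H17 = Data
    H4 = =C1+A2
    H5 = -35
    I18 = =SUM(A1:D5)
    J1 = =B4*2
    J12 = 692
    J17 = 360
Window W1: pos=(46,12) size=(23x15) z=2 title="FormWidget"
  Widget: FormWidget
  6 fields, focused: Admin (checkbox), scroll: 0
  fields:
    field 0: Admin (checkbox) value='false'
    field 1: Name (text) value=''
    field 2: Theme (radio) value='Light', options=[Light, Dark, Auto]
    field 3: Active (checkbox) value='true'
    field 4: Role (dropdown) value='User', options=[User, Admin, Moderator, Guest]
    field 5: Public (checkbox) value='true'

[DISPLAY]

                                                   
━━━━━━━━━━━━━━━━━━━━━━━━━━━━━━━┓                   
eadsheet                       ┃                   
───────────────────────────────┨                   
                               ┃┏━━━━━━━━━━━━━━━━━━
   A       B       C       D   ┃┃ FormWidget       
-------------------------------┃┠──────────────────
     [0]       0       0       ┃┃> Admin:      [ ] 
       0       0       0       ┃┃  Name:       [   
       0       0       0     52┃┃  Theme:      (●) 
       0       0       0       ┃┃  Active:     [x] 
       0OK             0       ┃┃  Role:       [Use
  390.67       0       0       ┃┃  Public:     [x] 
       0       0       0       ┃┃                  
       0       0       0       ┃┃                  
       0       0       0       ┃┃                  
━━━━━━━━━━━━━━━━━━━━━━━━━━━━━━━┛┃                  
                                ┃                  
                                ┗━━━━━━━━━━━━━━━━━━
                                                   


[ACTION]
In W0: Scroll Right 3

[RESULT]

                                                   
━━━━━━━━━━━━━━━━━━━━━━━━━━━━━━━┓                   
eadsheet                       ┃                   
───────────────────────────────┨                   
                               ┃┏━━━━━━━━━━━━━━━━━━
   D       E       F       G   ┃┃ FormWidget       
-------------------------------┃┠──────────────────
       0OK             0       ┃┃> Admin:      [ ] 
       0       0       0       ┃┃  Name:       [   
     525       0       0       ┃┃  Theme:      (●) 
       0       0       0       ┃┃  Active:     [x] 
       0       0       0       ┃┃  Role:       [Use
       0       0       0       ┃┃  Public:     [x] 
       0       0       0       ┃┃                  
       0       0       0       ┃┃                  
       0       0       0       ┃┃                  
━━━━━━━━━━━━━━━━━━━━━━━━━━━━━━━┛┃                  
                                ┃                  
                                ┗━━━━━━━━━━━━━━━━━━
                                                   


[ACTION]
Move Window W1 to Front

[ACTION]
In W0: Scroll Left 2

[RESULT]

                                                   
━━━━━━━━━━━━━━━━━━━━━━━━━━━━━━━┓                   
eadsheet                       ┃                   
───────────────────────────────┨                   
                               ┃┏━━━━━━━━━━━━━━━━━━
   B       C       D       E   ┃┃ FormWidget       
-------------------------------┃┠──────────────────
       0       0       0OK     ┃┃> Admin:      [ ] 
       0       0       0       ┃┃  Name:       [   
       0       0     525       ┃┃  Theme:      (●) 
       0       0       0       ┃┃  Active:     [x] 
OK             0       0       ┃┃  Role:       [Use
       0       0       0       ┃┃  Public:     [x] 
       0       0       0       ┃┃                  
       0       0       0       ┃┃                  
       0       0       0       ┃┃                  
━━━━━━━━━━━━━━━━━━━━━━━━━━━━━━━┛┃                  
                                ┃                  
                                ┗━━━━━━━━━━━━━━━━━━
                                                   


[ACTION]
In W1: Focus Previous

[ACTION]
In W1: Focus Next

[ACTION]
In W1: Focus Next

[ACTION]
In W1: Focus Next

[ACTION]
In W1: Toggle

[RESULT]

                                                   
━━━━━━━━━━━━━━━━━━━━━━━━━━━━━━━┓                   
eadsheet                       ┃                   
───────────────────────────────┨                   
                               ┃┏━━━━━━━━━━━━━━━━━━
   B       C       D       E   ┃┃ FormWidget       
-------------------------------┃┠──────────────────
       0       0       0OK     ┃┃  Admin:      [ ] 
       0       0       0       ┃┃  Name:       [   
       0       0     525       ┃┃> Theme:      (●) 
       0       0       0       ┃┃  Active:     [x] 
OK             0       0       ┃┃  Role:       [Use
       0       0       0       ┃┃  Public:     [x] 
       0       0       0       ┃┃                  
       0       0       0       ┃┃                  
       0       0       0       ┃┃                  
━━━━━━━━━━━━━━━━━━━━━━━━━━━━━━━┛┃                  
                                ┃                  
                                ┗━━━━━━━━━━━━━━━━━━
                                                   


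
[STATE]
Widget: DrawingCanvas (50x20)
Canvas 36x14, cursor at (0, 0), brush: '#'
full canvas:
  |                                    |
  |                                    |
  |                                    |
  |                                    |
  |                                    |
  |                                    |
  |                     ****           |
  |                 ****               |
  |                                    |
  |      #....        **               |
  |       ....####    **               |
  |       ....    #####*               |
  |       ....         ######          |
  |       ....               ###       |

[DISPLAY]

+                                                 
                                                  
                                                  
                                                  
                                                  
                                                  
                     ****                         
                 ****                             
                                                  
      #....        **                             
       ....####    **                             
       ....    #####*                             
       ....         ######                        
       ....               ###                     
                                                  
                                                  
                                                  
                                                  
                                                  
                                                  


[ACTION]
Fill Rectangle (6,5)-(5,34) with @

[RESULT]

+                                                 
                                                  
                                                  
                                                  
                                                  
     @@@@@@@@@@@@@@@@@@@@@@@@@@@@@@               
     @@@@@@@@@@@@@@@@@@@@@@@@@@@@@@               
                 ****                             
                                                  
      #....        **                             
       ....####    **                             
       ....    #####*                             
       ....         ######                        
       ....               ###                     
                                                  
                                                  
                                                  
                                                  
                                                  
                                                  


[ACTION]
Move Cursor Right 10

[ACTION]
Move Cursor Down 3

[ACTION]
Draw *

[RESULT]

                                                  
                                                  
                                                  
          *                                       
                                                  
     @@@@@@@@@@@@@@@@@@@@@@@@@@@@@@               
     @@@@@@@@@@@@@@@@@@@@@@@@@@@@@@               
                 ****                             
                                                  
      #....        **                             
       ....####    **                             
       ....    #####*                             
       ....         ######                        
       ....               ###                     
                                                  
                                                  
                                                  
                                                  
                                                  
                                                  


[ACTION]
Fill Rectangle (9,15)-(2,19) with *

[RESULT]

                                                  
                                                  
               *****                              
          *    *****                              
               *****                              
     @@@@@@@@@@*****@@@@@@@@@@@@@@@               
     @@@@@@@@@@*****@@@@@@@@@@@@@@@               
               ******                             
               *****                              
      #....    ******                             
       ....####    **                             
       ....    #####*                             
       ....         ######                        
       ....               ###                     
                                                  
                                                  
                                                  
                                                  
                                                  
                                                  


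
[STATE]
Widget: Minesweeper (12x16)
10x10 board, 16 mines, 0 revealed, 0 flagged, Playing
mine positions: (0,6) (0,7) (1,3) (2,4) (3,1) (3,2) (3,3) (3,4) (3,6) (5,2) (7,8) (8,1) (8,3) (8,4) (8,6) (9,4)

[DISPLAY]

■■■■■■■■■■  
■■■■■■■■■■  
■■■■■■■■■■  
■■■■■■■■■■  
■■■■■■■■■■  
■■■■■■■■■■  
■■■■■■■■■■  
■■■■■■■■■■  
■■■■■■■■■■  
■■■■■■■■■■  
            
            
            
            
            
            


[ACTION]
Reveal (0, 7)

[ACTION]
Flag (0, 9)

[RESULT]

■■■■■■✹✹■■  
■■■✹■■■■■■  
■■■■✹■■■■■  
■✹✹✹✹■✹■■■  
■■■■■■■■■■  
■■✹■■■■■■■  
■■■■■■■■■■  
■■■■■■■■✹■  
■✹■✹✹■✹■■■  
■■■■✹■■■■■  
            
            
            
            
            
            


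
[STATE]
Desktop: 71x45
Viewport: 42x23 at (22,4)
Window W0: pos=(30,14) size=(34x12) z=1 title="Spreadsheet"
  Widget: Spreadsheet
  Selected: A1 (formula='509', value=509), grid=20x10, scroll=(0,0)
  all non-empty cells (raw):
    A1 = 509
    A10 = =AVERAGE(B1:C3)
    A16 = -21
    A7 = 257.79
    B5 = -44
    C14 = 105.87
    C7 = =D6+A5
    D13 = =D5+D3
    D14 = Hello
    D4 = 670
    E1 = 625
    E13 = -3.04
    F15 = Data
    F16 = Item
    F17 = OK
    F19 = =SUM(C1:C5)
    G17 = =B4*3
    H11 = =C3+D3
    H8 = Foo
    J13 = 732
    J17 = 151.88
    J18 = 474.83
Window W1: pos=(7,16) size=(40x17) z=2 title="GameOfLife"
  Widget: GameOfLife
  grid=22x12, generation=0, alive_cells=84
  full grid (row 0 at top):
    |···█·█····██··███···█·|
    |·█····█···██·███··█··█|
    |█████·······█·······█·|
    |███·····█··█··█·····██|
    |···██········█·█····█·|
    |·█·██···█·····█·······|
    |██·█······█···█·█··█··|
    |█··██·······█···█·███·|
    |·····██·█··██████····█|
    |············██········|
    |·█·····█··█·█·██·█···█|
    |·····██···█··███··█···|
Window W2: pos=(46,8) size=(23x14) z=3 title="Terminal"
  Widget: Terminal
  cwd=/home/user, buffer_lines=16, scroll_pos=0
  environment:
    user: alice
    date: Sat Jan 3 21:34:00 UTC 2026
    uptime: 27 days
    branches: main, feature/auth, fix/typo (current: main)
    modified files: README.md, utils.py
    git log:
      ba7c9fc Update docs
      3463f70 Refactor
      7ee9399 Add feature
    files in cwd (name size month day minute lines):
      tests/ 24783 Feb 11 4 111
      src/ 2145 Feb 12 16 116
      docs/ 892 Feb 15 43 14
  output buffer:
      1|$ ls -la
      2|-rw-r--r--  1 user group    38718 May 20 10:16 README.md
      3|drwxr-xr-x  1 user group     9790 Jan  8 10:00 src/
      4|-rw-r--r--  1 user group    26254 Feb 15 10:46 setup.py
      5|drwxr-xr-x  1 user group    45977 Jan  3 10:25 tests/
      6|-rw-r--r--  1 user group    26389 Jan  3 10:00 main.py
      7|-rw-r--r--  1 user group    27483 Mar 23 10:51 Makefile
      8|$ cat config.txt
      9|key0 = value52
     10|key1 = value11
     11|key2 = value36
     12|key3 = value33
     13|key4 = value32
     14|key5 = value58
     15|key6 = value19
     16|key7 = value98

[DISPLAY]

                                          
                                          
                                          
                                          
                        ┏━━━━━━━━━━━━━━━━━
                        ┃ Terminal        
                        ┠─────────────────
                        ┃$ ls -la         
                        ┃-rw-r--r--  1 use
                        ┃drwxr-xr-x  1 use
        ┏━━━━━━━━━━━━━━━┃-rw-r--r--  1 use
        ┃ Spreadsheet   ┃drwxr-xr-x  1 use
━━━━━━━━━━━━━━━━━━━━━━━━┃-rw-r--r--  1 use
                        ┃-rw-r--r--  1 use
────────────────────────┃$ cat config.txt 
                        ┃key0 = value52   
███···█·                ┃key1 = value11   
██··█··█                ┗━━━━━━━━━━━━━━━━━
······█·                ┃   0       0    ┃
█·····██                ┃   0       0    ┃
·█····█·                ┃ -44       0    ┃
█·······                ┃━━━━━━━━━━━━━━━━┛
█·█··█··                ┃                 


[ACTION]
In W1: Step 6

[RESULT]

                                          
                                          
                                          
                                          
                        ┏━━━━━━━━━━━━━━━━━
                        ┃ Terminal        
                        ┠─────────────────
                        ┃$ ls -la         
                        ┃-rw-r--r--  1 use
                        ┃drwxr-xr-x  1 use
        ┏━━━━━━━━━━━━━━━┃-rw-r--r--  1 use
        ┃ Spreadsheet   ┃drwxr-xr-x  1 use
━━━━━━━━━━━━━━━━━━━━━━━━┃-rw-r--r--  1 use
                        ┃-rw-r--r--  1 use
────────────────────────┃$ cat config.txt 
                        ┃key0 = value52   
·····██·                ┃key1 = value11   
·███·██·                ┗━━━━━━━━━━━━━━━━━
·██·····                ┃   0       0    ┃
███·····                ┃   0       0    ┃
██··███·                ┃ -44       0    ┃
········                ┃━━━━━━━━━━━━━━━━┛
········                ┃                 


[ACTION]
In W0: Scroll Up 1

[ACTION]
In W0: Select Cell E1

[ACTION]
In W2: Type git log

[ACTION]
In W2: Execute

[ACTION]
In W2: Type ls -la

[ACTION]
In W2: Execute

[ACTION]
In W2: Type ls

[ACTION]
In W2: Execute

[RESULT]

                                          
                                          
                                          
                                          
                        ┏━━━━━━━━━━━━━━━━━
                        ┃ Terminal        
                        ┠─────────────────
                        ┃ba7c9fc Update do
                        ┃3463f70 Refactor 
                        ┃7ee9399 Add featu
        ┏━━━━━━━━━━━━━━━┃$ ls -la         
        ┃ Spreadsheet   ┃drwxr-xr-x  1 ali
━━━━━━━━━━━━━━━━━━━━━━━━┃drwxr-xr-x  1 ali
                        ┃drwxr-xr-x  1 ali
────────────────────────┃$ ls             
                        ┃tests/  src/  doc
·····██·                ┃$ █              
·███·██·                ┗━━━━━━━━━━━━━━━━━
·██·····                ┃   0       0    ┃
███·····                ┃   0       0    ┃
██··███·                ┃ -44       0    ┃
········                ┃━━━━━━━━━━━━━━━━┛
········                ┃                 
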